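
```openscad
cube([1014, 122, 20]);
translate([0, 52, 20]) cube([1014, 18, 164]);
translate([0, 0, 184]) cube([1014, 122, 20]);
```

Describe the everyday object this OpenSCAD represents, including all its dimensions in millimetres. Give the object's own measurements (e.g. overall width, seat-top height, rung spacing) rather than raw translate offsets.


An I-beam lying along x, 1014 mm long. Overall section height 204 mm. Two flanges 122 mm wide (y) and 20 mm thick, one on the floor and one at the top; a web 18 mm thick runs between them, centred on the flange width.


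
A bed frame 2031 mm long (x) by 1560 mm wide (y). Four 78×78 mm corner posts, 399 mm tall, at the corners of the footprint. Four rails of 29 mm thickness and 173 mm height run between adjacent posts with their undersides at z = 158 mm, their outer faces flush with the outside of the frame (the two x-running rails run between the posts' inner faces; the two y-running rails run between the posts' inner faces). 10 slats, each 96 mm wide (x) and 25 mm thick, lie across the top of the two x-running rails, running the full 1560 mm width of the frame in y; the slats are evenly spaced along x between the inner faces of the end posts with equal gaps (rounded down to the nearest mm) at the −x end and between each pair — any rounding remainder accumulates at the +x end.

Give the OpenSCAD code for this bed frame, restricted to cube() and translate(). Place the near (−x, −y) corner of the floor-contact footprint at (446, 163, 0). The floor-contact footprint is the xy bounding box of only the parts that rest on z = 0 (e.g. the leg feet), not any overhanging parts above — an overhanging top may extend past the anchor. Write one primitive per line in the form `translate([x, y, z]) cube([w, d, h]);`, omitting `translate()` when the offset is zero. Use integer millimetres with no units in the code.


translate([446, 163, 0]) cube([78, 78, 399]);
translate([446, 1645, 0]) cube([78, 78, 399]);
translate([2399, 163, 0]) cube([78, 78, 399]);
translate([2399, 1645, 0]) cube([78, 78, 399]);
translate([524, 163, 158]) cube([1875, 29, 173]);
translate([524, 1694, 158]) cube([1875, 29, 173]);
translate([446, 241, 158]) cube([29, 1404, 173]);
translate([2448, 241, 158]) cube([29, 1404, 173]);
translate([607, 163, 331]) cube([96, 1560, 25]);
translate([786, 163, 331]) cube([96, 1560, 25]);
translate([965, 163, 331]) cube([96, 1560, 25]);
translate([1144, 163, 331]) cube([96, 1560, 25]);
translate([1323, 163, 331]) cube([96, 1560, 25]);
translate([1502, 163, 331]) cube([96, 1560, 25]);
translate([1681, 163, 331]) cube([96, 1560, 25]);
translate([1860, 163, 331]) cube([96, 1560, 25]);
translate([2039, 163, 331]) cube([96, 1560, 25]);
translate([2218, 163, 331]) cube([96, 1560, 25]);


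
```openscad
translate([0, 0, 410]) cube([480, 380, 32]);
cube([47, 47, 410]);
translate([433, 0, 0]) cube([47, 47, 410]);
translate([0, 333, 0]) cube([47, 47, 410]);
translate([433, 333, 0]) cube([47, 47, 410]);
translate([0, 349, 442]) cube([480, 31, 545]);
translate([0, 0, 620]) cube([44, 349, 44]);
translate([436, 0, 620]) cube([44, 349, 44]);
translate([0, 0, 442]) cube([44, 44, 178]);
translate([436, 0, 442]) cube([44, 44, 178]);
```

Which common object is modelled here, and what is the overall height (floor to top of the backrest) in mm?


A chair. The overall height is 987 mm.

A slab on four corner posts with a tall panel at the back — a chair. The seat slab sits at z = 410 with thickness 32, and the 545 mm backrest starts at the seat top, so the overall height is 410 + 32 + 545 = 987 mm.


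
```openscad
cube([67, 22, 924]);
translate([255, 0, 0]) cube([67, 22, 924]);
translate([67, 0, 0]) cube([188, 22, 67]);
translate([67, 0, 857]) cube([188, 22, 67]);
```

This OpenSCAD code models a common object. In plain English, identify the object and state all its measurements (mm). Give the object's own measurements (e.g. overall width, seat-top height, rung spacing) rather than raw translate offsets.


A rectangular picture frame lying in the x–z plane (depth along y). The opening is 188 mm wide (x) by 790 mm tall (z), surrounded by a border 67 mm wide on all four sides. The frame is 22 mm deep and is made of two full-height vertical stiles with two horizontal rails fitted between them.


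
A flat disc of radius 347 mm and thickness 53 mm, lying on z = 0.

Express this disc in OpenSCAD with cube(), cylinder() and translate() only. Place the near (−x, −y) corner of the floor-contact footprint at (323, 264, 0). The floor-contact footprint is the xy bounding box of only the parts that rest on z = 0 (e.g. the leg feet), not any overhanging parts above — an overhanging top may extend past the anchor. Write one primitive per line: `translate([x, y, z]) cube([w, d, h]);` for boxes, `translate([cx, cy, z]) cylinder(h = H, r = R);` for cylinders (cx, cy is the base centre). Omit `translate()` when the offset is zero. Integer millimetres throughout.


translate([670, 611, 0]) cylinder(h = 53, r = 347);


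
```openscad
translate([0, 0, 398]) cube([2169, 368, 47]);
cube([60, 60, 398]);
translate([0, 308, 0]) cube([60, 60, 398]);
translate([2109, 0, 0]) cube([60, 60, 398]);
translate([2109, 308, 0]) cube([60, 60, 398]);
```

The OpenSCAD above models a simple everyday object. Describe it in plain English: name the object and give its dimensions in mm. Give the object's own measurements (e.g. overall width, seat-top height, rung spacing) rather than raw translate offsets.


A long wooden bench with a 2169 mm (x) × 368 mm (y) seat, 47 mm thick, its top surface 445 mm above the floor. Four 60 mm square legs at the seat corners, flush with the edges, run from z = 0 to the seat underside.


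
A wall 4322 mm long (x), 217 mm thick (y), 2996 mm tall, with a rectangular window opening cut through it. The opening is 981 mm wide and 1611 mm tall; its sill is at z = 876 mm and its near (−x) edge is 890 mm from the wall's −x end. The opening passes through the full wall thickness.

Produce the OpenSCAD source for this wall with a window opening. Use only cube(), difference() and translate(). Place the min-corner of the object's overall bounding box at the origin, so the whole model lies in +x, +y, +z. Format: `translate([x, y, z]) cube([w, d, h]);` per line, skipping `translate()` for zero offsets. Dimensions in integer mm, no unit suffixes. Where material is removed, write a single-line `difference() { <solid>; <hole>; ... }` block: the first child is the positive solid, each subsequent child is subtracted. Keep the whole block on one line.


difference() { cube([4322, 217, 2996]); translate([890, 0, 876]) cube([981, 217, 1611]); }


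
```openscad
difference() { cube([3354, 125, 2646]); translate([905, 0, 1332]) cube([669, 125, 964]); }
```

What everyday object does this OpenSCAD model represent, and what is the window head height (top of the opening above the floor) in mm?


A wall with a window opening. The window head height is 2296 mm.

A wall with a rectangular opening subtracted — a window. Sill at z = 1332, opening 964 mm tall, so the head is at 1332 + 964 = 2296 mm.


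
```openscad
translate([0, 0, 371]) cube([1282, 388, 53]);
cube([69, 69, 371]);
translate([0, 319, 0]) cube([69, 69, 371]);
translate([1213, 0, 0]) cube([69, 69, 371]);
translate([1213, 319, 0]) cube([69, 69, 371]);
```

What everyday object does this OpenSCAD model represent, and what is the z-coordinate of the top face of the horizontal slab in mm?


A bench. The seat-top height is 424 mm.

A long slab on four corner posts — a bench. The slab sits at z = 371 with thickness 53, so the top is 371 + 53 = 424 mm.


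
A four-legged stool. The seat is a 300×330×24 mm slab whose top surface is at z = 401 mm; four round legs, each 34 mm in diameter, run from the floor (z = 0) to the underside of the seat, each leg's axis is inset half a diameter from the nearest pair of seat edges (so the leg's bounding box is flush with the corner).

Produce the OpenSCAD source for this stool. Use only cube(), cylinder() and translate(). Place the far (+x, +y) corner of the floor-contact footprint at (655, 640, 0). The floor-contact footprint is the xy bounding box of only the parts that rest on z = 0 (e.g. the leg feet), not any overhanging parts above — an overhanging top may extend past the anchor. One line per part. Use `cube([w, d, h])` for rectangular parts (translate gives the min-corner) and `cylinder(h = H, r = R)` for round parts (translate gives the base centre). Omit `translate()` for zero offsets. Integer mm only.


// leg_h = 401 - 24 = 377
translate([355, 310, 377]) cube([300, 330, 24]);
translate([372, 327, 0]) cylinder(h = 377, r = 17);
translate([638, 327, 0]) cylinder(h = 377, r = 17);
translate([372, 623, 0]) cylinder(h = 377, r = 17);
translate([638, 623, 0]) cylinder(h = 377, r = 17);


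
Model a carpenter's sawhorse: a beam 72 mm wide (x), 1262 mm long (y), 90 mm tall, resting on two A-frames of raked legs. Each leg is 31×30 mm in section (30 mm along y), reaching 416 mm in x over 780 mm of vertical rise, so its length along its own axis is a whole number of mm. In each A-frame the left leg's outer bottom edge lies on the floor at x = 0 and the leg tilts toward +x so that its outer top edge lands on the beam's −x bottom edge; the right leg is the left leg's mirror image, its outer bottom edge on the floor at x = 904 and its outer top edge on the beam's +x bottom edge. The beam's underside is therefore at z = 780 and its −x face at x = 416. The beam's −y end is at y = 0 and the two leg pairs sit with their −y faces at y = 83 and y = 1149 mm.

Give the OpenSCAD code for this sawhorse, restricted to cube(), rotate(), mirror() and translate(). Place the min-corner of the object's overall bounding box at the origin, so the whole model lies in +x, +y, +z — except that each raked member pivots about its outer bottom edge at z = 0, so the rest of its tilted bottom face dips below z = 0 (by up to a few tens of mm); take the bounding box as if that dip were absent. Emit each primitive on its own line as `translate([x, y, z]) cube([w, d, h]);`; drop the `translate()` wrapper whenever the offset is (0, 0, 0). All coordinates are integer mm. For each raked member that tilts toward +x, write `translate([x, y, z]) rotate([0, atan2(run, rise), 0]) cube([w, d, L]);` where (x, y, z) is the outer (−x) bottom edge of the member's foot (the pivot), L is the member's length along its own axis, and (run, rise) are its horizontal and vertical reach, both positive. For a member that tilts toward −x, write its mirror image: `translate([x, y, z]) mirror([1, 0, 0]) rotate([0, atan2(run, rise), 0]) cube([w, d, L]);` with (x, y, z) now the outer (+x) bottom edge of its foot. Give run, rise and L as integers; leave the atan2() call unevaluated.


// leg length = √(416² + 780²) = 884
// right-leg outer foot x = 2·416 + 72 = 904
// beam min-corner = (416, 0, 780)
translate([416, 0, 780]) cube([72, 1262, 90]);
translate([0, 83, 0]) rotate([0, atan2(416, 780), 0]) cube([31, 30, 884]);
translate([904, 83, 0]) mirror([1, 0, 0]) rotate([0, atan2(416, 780), 0]) cube([31, 30, 884]);
translate([0, 1149, 0]) rotate([0, atan2(416, 780), 0]) cube([31, 30, 884]);
translate([904, 1149, 0]) mirror([1, 0, 0]) rotate([0, atan2(416, 780), 0]) cube([31, 30, 884]);


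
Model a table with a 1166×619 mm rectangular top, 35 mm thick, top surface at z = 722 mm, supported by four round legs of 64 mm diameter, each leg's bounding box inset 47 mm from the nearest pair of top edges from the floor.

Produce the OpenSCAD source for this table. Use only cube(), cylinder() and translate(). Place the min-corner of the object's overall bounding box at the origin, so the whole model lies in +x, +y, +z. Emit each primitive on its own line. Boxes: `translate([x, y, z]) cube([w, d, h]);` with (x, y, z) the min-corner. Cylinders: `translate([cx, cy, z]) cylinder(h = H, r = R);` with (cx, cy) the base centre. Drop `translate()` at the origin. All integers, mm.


translate([0, 0, 687]) cube([1166, 619, 35]);
translate([79, 79, 0]) cylinder(h = 687, r = 32);
translate([1087, 79, 0]) cylinder(h = 687, r = 32);
translate([79, 540, 0]) cylinder(h = 687, r = 32);
translate([1087, 540, 0]) cylinder(h = 687, r = 32);


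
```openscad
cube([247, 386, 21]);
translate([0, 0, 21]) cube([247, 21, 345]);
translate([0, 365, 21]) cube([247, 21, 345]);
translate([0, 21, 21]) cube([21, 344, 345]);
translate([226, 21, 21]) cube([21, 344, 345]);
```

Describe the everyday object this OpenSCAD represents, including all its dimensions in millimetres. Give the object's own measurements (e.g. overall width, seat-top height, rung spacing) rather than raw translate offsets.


An open-topped rectangular box: outside dimensions 247×386×366 mm, with a uniform wall and base thickness of 21 mm. The base is a full 247×386 slab on the floor; four walls sit on top of the base. The front and back walls (the −y and +y sides) span the full width; the two side walls fit between them.


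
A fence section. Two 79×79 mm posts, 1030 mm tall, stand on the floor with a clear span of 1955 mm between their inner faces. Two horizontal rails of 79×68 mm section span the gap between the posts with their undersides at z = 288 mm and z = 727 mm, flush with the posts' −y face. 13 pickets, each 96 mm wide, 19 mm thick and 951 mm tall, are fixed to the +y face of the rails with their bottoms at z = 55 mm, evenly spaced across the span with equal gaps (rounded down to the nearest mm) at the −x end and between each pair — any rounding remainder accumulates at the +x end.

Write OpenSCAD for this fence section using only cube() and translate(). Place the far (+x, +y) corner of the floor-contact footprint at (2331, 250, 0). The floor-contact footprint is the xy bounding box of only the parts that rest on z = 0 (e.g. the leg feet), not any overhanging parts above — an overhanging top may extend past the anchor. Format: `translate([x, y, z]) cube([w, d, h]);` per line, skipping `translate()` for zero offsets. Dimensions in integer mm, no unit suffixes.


translate([218, 171, 0]) cube([79, 79, 1030]);
translate([2252, 171, 0]) cube([79, 79, 1030]);
translate([297, 171, 288]) cube([1955, 79, 68]);
translate([297, 171, 727]) cube([1955, 79, 68]);
translate([347, 250, 55]) cube([96, 19, 951]);
translate([493, 250, 55]) cube([96, 19, 951]);
translate([639, 250, 55]) cube([96, 19, 951]);
translate([785, 250, 55]) cube([96, 19, 951]);
translate([931, 250, 55]) cube([96, 19, 951]);
translate([1077, 250, 55]) cube([96, 19, 951]);
translate([1223, 250, 55]) cube([96, 19, 951]);
translate([1369, 250, 55]) cube([96, 19, 951]);
translate([1515, 250, 55]) cube([96, 19, 951]);
translate([1661, 250, 55]) cube([96, 19, 951]);
translate([1807, 250, 55]) cube([96, 19, 951]);
translate([1953, 250, 55]) cube([96, 19, 951]);
translate([2099, 250, 55]) cube([96, 19, 951]);


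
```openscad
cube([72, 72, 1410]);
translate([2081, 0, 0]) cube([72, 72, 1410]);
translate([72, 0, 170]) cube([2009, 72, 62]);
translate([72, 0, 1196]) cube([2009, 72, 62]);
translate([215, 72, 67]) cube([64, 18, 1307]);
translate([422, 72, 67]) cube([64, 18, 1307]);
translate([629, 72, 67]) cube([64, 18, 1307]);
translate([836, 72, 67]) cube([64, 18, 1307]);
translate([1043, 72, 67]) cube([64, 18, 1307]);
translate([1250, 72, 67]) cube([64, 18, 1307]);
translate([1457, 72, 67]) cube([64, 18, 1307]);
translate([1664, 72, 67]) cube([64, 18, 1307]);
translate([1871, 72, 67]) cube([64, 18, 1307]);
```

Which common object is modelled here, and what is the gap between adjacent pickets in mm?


A fence section. The picket gap is 143 mm.

Two posts, two rails, 9 pickets — a fence section. Span 2009 mm holds 9 pickets of 64 mm with 10 equal gaps: ⌊(2009 − 9·64) / 10⌋ = 143 mm.


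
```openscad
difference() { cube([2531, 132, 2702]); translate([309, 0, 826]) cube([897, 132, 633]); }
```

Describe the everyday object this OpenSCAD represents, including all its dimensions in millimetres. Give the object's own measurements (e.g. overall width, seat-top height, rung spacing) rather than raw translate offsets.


A wall 2531 mm long (x), 132 mm thick (y), 2702 mm tall, with a rectangular window opening cut through it. The opening is 897 mm wide and 633 mm tall; its sill is at z = 826 mm and its near (−x) edge is 309 mm from the wall's −x end. The opening passes through the full wall thickness.


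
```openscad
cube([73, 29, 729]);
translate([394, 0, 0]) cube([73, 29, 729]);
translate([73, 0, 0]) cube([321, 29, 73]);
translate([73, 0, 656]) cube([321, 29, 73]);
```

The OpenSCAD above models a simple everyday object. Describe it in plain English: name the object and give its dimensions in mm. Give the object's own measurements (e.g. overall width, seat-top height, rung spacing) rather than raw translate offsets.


A rectangular picture frame lying in the x–z plane (depth along y). The opening is 321 mm wide (x) by 583 mm tall (z), surrounded by a border 73 mm wide on all four sides. The frame is 29 mm deep and is made of two full-height vertical stiles with two horizontal rails fitted between them.


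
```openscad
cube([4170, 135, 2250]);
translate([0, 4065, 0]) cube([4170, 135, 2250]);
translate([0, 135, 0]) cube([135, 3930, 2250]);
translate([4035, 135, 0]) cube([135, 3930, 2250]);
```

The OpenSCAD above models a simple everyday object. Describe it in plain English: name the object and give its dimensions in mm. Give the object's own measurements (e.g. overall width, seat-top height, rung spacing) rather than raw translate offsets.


The wall frame of a small rectangular building: four walls, each 2250 mm tall and 135 mm thick, enclosing a footprint 4170 mm (x) by 4200 mm (y) outside-to-outside, with no floor or roof. The front and back walls (the −y and +y sides) span the full width; the two side walls fit between them.


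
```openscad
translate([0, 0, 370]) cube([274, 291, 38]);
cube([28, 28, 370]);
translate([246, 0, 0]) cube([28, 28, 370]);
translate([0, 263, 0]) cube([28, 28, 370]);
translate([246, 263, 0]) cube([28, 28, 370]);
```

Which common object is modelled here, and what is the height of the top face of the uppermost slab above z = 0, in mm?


A stool. The seat height is 408 mm.

A 274×291×38 slab at z = 370 on four corner posts — a stool. The seat top is 370 + 38 = 408 mm.


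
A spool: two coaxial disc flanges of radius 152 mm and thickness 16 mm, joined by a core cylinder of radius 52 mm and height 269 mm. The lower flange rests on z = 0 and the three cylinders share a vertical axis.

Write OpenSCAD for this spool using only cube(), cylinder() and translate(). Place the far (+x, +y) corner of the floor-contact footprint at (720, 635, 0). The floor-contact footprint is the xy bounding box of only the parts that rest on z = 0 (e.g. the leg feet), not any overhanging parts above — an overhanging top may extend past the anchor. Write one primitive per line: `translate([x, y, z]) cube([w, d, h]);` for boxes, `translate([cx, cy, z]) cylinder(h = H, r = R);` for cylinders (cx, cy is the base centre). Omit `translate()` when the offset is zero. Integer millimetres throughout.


translate([568, 483, 0]) cylinder(h = 16, r = 152);
translate([568, 483, 16]) cylinder(h = 269, r = 52);
translate([568, 483, 285]) cylinder(h = 16, r = 152);


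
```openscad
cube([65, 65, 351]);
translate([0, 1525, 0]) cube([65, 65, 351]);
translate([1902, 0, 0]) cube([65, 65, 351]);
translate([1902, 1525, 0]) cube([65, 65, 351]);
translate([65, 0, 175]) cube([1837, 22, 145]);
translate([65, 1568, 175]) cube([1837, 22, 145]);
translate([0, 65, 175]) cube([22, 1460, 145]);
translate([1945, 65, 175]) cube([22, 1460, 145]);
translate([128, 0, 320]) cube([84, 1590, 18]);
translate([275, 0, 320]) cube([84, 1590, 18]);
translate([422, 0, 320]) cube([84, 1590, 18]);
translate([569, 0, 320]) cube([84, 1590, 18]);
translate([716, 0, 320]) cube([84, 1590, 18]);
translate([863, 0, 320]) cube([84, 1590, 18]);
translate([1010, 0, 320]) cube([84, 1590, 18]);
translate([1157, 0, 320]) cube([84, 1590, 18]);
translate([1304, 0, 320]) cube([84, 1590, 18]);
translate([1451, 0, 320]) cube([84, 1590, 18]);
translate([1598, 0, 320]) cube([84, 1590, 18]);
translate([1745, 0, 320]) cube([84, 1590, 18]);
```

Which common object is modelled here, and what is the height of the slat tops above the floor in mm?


A bed frame. The slat-top height is 338 mm.

Four posts, four rails, and a row of slats — a bed frame. Slats sit on the rails at z = 175 + 145 = 320; with slat thickness 18, the top is 338 mm.


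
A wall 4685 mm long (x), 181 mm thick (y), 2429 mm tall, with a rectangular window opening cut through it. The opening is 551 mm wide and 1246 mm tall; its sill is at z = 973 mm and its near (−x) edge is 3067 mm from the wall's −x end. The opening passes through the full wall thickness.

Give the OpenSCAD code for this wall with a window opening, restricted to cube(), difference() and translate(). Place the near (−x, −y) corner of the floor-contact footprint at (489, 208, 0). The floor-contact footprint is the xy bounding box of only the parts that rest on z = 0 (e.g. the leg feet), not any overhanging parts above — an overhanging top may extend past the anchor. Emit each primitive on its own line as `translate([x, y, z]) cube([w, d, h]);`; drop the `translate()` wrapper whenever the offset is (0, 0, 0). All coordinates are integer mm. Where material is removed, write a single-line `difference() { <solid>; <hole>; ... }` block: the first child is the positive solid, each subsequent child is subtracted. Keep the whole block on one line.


difference() { translate([489, 208, 0]) cube([4685, 181, 2429]); translate([3556, 208, 973]) cube([551, 181, 1246]); }


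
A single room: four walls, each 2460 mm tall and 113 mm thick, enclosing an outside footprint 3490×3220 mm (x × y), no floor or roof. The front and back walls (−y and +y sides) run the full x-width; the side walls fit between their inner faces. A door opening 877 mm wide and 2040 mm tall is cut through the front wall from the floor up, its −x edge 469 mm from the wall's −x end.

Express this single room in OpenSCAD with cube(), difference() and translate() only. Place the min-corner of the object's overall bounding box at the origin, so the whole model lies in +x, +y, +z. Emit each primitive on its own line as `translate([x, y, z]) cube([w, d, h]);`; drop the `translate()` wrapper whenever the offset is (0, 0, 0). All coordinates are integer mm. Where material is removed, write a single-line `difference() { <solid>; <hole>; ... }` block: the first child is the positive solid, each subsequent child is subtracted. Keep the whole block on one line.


difference() { cube([3490, 113, 2460]); translate([469, 0, 0]) cube([877, 113, 2040]); }
translate([0, 3107, 0]) cube([3490, 113, 2460]);
translate([0, 113, 0]) cube([113, 2994, 2460]);
translate([3377, 113, 0]) cube([113, 2994, 2460]);


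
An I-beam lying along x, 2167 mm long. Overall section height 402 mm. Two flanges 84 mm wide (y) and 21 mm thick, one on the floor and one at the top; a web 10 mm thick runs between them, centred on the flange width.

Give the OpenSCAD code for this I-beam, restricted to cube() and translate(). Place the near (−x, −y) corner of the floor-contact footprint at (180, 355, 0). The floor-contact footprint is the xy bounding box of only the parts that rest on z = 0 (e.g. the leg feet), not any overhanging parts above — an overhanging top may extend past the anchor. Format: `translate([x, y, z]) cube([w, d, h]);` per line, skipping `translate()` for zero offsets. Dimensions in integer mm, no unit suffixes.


translate([180, 355, 0]) cube([2167, 84, 21]);
translate([180, 392, 21]) cube([2167, 10, 360]);
translate([180, 355, 381]) cube([2167, 84, 21]);


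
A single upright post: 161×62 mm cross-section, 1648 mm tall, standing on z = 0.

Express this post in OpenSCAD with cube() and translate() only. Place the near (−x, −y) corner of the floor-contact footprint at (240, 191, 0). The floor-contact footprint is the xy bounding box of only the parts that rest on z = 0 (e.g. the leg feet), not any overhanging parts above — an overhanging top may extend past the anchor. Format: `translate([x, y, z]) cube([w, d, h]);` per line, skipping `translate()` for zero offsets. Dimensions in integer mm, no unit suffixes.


translate([240, 191, 0]) cube([161, 62, 1648]);


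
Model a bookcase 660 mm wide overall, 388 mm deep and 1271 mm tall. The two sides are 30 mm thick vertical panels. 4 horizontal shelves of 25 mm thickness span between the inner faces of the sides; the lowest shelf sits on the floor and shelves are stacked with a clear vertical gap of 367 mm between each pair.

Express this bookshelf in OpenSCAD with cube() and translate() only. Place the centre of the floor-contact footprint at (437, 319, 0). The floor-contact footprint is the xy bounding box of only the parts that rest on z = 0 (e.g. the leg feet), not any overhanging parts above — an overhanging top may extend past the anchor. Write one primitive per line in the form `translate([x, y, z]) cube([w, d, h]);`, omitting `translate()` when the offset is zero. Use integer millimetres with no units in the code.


translate([107, 125, 0]) cube([30, 388, 1271]);
translate([737, 125, 0]) cube([30, 388, 1271]);
translate([137, 125, 0]) cube([600, 388, 25]);
translate([137, 125, 392]) cube([600, 388, 25]);
translate([137, 125, 784]) cube([600, 388, 25]);
translate([137, 125, 1176]) cube([600, 388, 25]);


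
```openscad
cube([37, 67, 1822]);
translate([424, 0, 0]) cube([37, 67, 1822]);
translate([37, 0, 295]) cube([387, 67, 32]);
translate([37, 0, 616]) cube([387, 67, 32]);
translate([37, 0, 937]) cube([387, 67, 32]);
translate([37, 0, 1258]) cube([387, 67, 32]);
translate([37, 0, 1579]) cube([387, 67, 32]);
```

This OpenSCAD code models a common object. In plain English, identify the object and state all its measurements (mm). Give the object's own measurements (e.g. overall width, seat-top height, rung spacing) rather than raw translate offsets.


A straight ladder. Two 37×67 mm vertical rails, 1822 mm tall, stand 461 mm apart (outside-to-outside) with their front faces coplanar on the −y side. 5 rungs, each 67 mm deep and 32 mm tall, span between the inner faces of the rails, front faces flush with the rails. The lowest rung's underside is at z = 295 mm and rungs are spaced 321 mm apart (underside to underside).


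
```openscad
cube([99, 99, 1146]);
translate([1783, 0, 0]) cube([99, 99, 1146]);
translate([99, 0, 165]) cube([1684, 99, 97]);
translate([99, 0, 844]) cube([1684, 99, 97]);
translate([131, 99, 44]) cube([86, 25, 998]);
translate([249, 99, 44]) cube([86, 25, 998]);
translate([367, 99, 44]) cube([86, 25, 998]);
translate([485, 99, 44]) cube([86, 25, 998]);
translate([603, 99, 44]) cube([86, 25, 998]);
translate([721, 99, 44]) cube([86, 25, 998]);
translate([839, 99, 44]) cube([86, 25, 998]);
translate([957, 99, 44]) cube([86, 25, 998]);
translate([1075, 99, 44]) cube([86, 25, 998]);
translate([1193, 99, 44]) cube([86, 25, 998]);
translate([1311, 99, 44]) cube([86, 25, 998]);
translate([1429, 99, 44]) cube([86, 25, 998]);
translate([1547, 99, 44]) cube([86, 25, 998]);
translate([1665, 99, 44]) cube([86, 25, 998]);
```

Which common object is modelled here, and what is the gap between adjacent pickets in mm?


A fence section. The picket gap is 32 mm.

Two posts, two rails, 14 pickets — a fence section. Span 1684 mm holds 14 pickets of 86 mm with 15 equal gaps: ⌊(1684 − 14·86) / 15⌋ = 32 mm.


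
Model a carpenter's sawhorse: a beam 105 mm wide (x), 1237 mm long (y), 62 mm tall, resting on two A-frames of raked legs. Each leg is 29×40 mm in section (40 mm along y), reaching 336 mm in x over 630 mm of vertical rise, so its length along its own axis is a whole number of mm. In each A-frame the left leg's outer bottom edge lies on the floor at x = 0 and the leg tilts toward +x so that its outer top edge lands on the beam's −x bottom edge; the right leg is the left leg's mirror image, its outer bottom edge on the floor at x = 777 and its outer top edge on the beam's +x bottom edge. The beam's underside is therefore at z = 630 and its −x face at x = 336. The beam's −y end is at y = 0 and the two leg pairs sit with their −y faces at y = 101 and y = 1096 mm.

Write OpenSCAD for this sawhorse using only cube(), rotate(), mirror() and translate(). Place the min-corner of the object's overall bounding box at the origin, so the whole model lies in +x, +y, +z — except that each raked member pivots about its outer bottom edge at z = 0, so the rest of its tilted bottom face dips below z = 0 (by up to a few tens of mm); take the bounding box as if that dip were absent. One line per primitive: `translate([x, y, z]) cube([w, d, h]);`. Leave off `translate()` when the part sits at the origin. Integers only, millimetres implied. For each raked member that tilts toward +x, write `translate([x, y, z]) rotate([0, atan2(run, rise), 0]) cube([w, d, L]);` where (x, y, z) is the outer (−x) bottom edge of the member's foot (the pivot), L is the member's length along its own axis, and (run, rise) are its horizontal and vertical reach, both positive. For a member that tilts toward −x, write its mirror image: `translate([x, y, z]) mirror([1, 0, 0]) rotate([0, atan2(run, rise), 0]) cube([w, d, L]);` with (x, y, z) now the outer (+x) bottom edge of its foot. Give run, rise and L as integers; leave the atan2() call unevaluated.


// leg length = √(336² + 630²) = 714
// right-leg outer foot x = 2·336 + 105 = 777
// beam min-corner = (336, 0, 630)
translate([336, 0, 630]) cube([105, 1237, 62]);
translate([0, 101, 0]) rotate([0, atan2(336, 630), 0]) cube([29, 40, 714]);
translate([777, 101, 0]) mirror([1, 0, 0]) rotate([0, atan2(336, 630), 0]) cube([29, 40, 714]);
translate([0, 1096, 0]) rotate([0, atan2(336, 630), 0]) cube([29, 40, 714]);
translate([777, 1096, 0]) mirror([1, 0, 0]) rotate([0, atan2(336, 630), 0]) cube([29, 40, 714]);


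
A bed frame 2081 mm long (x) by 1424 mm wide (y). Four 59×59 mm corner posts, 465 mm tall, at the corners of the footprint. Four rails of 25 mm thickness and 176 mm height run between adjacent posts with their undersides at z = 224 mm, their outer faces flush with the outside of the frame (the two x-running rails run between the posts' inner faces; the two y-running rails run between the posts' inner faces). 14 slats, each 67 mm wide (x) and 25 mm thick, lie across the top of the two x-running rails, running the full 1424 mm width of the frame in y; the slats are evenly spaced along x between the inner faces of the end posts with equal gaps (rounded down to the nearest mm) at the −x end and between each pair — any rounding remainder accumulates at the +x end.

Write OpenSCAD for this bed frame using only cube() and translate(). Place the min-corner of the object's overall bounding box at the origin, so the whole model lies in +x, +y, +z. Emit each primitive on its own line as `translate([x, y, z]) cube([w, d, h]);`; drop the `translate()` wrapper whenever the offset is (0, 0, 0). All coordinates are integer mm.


cube([59, 59, 465]);
translate([0, 1365, 0]) cube([59, 59, 465]);
translate([2022, 0, 0]) cube([59, 59, 465]);
translate([2022, 1365, 0]) cube([59, 59, 465]);
translate([59, 0, 224]) cube([1963, 25, 176]);
translate([59, 1399, 224]) cube([1963, 25, 176]);
translate([0, 59, 224]) cube([25, 1306, 176]);
translate([2056, 59, 224]) cube([25, 1306, 176]);
translate([127, 0, 400]) cube([67, 1424, 25]);
translate([262, 0, 400]) cube([67, 1424, 25]);
translate([397, 0, 400]) cube([67, 1424, 25]);
translate([532, 0, 400]) cube([67, 1424, 25]);
translate([667, 0, 400]) cube([67, 1424, 25]);
translate([802, 0, 400]) cube([67, 1424, 25]);
translate([937, 0, 400]) cube([67, 1424, 25]);
translate([1072, 0, 400]) cube([67, 1424, 25]);
translate([1207, 0, 400]) cube([67, 1424, 25]);
translate([1342, 0, 400]) cube([67, 1424, 25]);
translate([1477, 0, 400]) cube([67, 1424, 25]);
translate([1612, 0, 400]) cube([67, 1424, 25]);
translate([1747, 0, 400]) cube([67, 1424, 25]);
translate([1882, 0, 400]) cube([67, 1424, 25]);


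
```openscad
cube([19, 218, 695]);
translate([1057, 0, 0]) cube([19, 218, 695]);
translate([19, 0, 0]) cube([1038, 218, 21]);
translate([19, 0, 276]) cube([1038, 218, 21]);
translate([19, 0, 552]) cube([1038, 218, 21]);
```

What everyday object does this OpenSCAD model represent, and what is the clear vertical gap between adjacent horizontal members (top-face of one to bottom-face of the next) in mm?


A bookshelf. The clear shelf gap is 255 mm.

Two tall side panels with 3 horizontal boards between them — a bookshelf. The first two shelf undersides are at z = 0 and z = 276; with shelf thickness 21, the clear gap is 276 − 0 − 21 = 255 mm.


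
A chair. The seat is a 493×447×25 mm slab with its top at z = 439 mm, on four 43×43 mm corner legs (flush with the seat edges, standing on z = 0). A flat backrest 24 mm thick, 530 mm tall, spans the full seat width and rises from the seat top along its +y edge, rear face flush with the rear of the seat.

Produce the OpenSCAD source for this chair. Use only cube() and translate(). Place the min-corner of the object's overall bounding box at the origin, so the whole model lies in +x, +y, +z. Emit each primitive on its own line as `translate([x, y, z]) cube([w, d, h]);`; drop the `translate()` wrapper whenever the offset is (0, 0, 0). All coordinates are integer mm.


translate([0, 0, 414]) cube([493, 447, 25]);
cube([43, 43, 414]);
translate([450, 0, 0]) cube([43, 43, 414]);
translate([0, 404, 0]) cube([43, 43, 414]);
translate([450, 404, 0]) cube([43, 43, 414]);
translate([0, 423, 439]) cube([493, 24, 530]);


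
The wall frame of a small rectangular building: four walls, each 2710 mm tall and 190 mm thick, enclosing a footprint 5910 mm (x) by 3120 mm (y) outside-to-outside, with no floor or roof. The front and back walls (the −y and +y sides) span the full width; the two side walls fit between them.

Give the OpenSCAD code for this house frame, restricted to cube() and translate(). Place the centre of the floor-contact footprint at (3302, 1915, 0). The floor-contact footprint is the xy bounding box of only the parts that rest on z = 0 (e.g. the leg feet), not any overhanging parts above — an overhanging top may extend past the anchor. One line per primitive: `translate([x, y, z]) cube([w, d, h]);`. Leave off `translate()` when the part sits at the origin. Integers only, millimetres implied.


translate([347, 355, 0]) cube([5910, 190, 2710]);
translate([347, 3285, 0]) cube([5910, 190, 2710]);
translate([347, 545, 0]) cube([190, 2740, 2710]);
translate([6067, 545, 0]) cube([190, 2740, 2710]);


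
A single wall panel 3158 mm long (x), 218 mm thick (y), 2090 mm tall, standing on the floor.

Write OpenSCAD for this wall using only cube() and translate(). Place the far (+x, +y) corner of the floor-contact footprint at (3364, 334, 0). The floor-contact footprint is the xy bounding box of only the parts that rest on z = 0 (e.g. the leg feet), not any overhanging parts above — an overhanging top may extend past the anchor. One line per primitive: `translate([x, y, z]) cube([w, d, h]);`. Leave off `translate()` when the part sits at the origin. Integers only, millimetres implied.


translate([206, 116, 0]) cube([3158, 218, 2090]);


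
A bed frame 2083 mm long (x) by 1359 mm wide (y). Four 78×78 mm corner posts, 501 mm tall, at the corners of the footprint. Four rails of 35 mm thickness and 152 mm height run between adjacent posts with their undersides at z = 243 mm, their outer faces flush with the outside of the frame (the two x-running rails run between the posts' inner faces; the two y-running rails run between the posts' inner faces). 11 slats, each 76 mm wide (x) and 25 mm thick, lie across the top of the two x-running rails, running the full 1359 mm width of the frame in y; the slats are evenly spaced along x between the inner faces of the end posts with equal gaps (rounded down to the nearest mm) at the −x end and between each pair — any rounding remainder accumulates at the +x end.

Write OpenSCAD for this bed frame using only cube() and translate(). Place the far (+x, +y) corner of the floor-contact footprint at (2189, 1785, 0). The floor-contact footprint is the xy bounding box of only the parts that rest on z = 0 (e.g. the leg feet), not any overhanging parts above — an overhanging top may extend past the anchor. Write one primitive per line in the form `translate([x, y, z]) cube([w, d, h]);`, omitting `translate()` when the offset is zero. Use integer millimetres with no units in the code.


// slat z = rail_z + rail_h = 243 + 152 = 395
// slat gap = ⌊(1927 − 11·76) / 12⌋ = 90
translate([106, 426, 0]) cube([78, 78, 501]);
translate([106, 1707, 0]) cube([78, 78, 501]);
translate([2111, 426, 0]) cube([78, 78, 501]);
translate([2111, 1707, 0]) cube([78, 78, 501]);
translate([184, 426, 243]) cube([1927, 35, 152]);
translate([184, 1750, 243]) cube([1927, 35, 152]);
translate([106, 504, 243]) cube([35, 1203, 152]);
translate([2154, 504, 243]) cube([35, 1203, 152]);
translate([274, 426, 395]) cube([76, 1359, 25]);
translate([440, 426, 395]) cube([76, 1359, 25]);
translate([606, 426, 395]) cube([76, 1359, 25]);
translate([772, 426, 395]) cube([76, 1359, 25]);
translate([938, 426, 395]) cube([76, 1359, 25]);
translate([1104, 426, 395]) cube([76, 1359, 25]);
translate([1270, 426, 395]) cube([76, 1359, 25]);
translate([1436, 426, 395]) cube([76, 1359, 25]);
translate([1602, 426, 395]) cube([76, 1359, 25]);
translate([1768, 426, 395]) cube([76, 1359, 25]);
translate([1934, 426, 395]) cube([76, 1359, 25]);


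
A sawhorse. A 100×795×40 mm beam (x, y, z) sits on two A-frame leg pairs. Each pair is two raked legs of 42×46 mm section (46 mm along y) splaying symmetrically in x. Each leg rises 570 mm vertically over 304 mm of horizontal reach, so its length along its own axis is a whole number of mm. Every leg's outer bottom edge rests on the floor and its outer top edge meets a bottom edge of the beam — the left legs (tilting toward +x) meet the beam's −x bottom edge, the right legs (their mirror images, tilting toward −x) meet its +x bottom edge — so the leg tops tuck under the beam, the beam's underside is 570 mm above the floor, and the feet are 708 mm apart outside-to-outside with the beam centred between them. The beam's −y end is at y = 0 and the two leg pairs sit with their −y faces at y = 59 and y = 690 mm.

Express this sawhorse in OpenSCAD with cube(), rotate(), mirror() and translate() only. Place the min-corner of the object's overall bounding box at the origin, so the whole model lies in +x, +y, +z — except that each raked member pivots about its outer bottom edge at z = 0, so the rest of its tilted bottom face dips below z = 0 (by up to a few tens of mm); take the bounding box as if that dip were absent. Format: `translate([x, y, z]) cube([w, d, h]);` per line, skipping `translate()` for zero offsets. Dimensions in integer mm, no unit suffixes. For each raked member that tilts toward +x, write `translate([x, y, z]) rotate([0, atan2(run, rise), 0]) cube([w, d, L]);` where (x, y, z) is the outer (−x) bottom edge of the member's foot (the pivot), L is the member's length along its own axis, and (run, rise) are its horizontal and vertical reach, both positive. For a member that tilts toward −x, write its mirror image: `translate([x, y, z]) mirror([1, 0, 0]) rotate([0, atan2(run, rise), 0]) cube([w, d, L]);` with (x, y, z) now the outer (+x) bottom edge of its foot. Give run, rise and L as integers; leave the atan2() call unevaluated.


translate([304, 0, 570]) cube([100, 795, 40]);
translate([0, 59, 0]) rotate([0, atan2(304, 570), 0]) cube([42, 46, 646]);
translate([708, 59, 0]) mirror([1, 0, 0]) rotate([0, atan2(304, 570), 0]) cube([42, 46, 646]);
translate([0, 690, 0]) rotate([0, atan2(304, 570), 0]) cube([42, 46, 646]);
translate([708, 690, 0]) mirror([1, 0, 0]) rotate([0, atan2(304, 570), 0]) cube([42, 46, 646]);


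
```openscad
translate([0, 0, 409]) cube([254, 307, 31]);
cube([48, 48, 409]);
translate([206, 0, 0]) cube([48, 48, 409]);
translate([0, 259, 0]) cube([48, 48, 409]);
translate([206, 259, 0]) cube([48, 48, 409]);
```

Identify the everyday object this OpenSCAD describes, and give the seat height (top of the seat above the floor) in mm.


A stool. The seat height is 440 mm.

A 254×307×31 slab at z = 409 on four corner posts — a stool. The seat top is 409 + 31 = 440 mm.
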